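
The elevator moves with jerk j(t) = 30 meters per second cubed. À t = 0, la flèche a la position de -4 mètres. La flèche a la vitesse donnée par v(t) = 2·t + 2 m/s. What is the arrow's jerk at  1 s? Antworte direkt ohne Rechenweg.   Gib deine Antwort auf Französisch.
j(1) = 0.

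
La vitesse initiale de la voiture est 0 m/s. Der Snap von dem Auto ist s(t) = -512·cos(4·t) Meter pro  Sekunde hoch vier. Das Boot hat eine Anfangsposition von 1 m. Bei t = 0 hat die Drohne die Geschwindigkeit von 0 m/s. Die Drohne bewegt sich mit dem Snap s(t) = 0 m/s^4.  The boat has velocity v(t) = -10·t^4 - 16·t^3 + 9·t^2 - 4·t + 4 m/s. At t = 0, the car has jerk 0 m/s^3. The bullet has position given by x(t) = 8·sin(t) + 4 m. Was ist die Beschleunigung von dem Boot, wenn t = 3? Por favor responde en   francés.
En partant de la vitesse v(t) = -10·t^4 - 16·t^3 + 9·t^2 - 4·t + 4, nous prenons 1 dérivée. La dérivée de la vitesse donne l'accélération: a(t) = -40·t^3 - 48·t^2 + 18·t - 4. En utilisant a(t) = -40·t^3 - 48·t^2 + 18·t - 4 et en substituant t = 3, nous trouvons a = -1462.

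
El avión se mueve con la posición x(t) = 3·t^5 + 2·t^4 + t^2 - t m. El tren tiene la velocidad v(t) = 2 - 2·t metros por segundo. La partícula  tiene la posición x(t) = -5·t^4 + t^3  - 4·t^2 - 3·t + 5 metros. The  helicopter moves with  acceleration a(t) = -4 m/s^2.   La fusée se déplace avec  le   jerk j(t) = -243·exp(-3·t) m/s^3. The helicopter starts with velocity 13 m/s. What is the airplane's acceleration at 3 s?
We must differentiate our position equation x(t) = 3·t^5 + 2·t^4 + t^2 - t 2 times. Differentiating position, we get velocity: v(t) = 15·t^4 + 8·t^3 + 2·t - 1. Differentiating velocity, we get acceleration: a(t) = 60·t^3 + 24·t^2 + 2. We have acceleration a(t) = 60·t^3 + 24·t^2 + 2. Substituting t = 3: a(3) = 1838.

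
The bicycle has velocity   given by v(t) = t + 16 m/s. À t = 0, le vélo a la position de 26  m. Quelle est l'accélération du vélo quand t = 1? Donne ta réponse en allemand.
Wir müssen unsere Gleichung für die Geschwindigkeit v(t) = t + 16 1-mal ableiten. Mit d/dt von v(t) finden wir a(t) = 1. Aus der Gleichung für die Beschleunigung a(t) = 1, setzen wir t = 1 ein und erhalten a = 1.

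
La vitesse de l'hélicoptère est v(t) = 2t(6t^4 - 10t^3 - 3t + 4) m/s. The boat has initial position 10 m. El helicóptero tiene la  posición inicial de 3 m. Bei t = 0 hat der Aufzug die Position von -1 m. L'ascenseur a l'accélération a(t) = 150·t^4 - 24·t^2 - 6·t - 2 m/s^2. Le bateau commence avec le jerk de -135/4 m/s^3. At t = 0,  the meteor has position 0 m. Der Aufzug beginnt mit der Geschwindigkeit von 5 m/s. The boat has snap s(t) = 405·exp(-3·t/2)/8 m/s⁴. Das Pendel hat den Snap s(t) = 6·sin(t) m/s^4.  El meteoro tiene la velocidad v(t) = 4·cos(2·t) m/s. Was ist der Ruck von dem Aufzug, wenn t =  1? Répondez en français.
En partant de l'accélération a(t) = 150·t^4 - 24·t^2 - 6·t - 2, nous prenons 1 dérivée. La dérivée de l'accélération donne le jerk: j(t) = 600·t^3 - 48·t - 6. De l'équation du jerk j(t) = 600·t^3 - 48·t - 6, nous substituons t = 1 pour obtenir j = 546.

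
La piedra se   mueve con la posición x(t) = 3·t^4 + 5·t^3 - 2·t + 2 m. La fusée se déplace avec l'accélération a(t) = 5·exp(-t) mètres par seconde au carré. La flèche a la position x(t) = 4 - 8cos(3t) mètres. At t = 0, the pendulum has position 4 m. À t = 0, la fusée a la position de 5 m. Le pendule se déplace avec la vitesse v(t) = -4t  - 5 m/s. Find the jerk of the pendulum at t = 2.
To solve this, we need to take 2 derivatives of our velocity equation v(t) = -4·t - 5. Taking d/dt of v(t), we find a(t) = -4. Taking d/dt of a(t), we find j(t) = 0. Using j(t) = 0 and substituting t = 2, we find j = 0.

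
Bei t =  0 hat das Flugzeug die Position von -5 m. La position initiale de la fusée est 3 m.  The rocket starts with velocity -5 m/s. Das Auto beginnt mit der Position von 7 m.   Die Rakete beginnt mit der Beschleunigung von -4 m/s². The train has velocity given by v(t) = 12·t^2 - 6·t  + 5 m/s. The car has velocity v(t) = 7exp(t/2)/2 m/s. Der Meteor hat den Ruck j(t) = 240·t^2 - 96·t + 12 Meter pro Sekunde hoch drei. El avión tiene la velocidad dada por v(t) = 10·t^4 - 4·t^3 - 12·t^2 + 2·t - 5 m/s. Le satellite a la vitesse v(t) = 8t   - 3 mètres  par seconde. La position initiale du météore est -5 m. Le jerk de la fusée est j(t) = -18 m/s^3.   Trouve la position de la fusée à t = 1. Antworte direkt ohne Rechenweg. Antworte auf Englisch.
The answer is -7.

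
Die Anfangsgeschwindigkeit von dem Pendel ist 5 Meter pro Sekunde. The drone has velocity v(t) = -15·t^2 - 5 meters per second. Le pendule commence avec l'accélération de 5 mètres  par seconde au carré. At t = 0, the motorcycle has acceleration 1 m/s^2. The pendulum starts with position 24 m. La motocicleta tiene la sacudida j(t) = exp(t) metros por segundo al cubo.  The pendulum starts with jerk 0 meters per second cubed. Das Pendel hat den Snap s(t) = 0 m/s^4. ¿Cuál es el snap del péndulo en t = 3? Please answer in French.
En utilisant s(t) = 0 et en substituant t = 3, nous trouvons s = 0.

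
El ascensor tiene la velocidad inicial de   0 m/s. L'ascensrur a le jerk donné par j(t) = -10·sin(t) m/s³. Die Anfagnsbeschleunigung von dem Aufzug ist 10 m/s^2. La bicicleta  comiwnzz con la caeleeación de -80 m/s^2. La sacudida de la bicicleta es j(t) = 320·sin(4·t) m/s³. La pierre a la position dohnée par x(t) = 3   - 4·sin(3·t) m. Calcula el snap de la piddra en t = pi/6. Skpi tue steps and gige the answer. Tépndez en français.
La réponse est -324.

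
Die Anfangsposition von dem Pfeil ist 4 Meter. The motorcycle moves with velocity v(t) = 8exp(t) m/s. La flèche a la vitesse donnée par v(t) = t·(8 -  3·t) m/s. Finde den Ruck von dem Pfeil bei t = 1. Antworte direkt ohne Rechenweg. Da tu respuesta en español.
En t = 1, j = -6.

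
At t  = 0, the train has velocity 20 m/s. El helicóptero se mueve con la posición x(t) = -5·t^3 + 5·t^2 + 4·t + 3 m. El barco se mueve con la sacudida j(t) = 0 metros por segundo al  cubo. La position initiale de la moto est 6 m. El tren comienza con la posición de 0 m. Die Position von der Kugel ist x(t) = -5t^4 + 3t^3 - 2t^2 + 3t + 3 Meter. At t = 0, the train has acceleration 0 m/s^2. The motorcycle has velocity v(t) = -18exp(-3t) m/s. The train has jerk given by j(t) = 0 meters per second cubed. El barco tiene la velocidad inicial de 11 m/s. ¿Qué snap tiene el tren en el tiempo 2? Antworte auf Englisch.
To solve this, we need to take 1 derivative of our jerk equation j(t) = 0. Differentiating jerk, we get snap: s(t) = 0. From the given snap equation s(t) = 0, we substitute t = 2 to get s = 0.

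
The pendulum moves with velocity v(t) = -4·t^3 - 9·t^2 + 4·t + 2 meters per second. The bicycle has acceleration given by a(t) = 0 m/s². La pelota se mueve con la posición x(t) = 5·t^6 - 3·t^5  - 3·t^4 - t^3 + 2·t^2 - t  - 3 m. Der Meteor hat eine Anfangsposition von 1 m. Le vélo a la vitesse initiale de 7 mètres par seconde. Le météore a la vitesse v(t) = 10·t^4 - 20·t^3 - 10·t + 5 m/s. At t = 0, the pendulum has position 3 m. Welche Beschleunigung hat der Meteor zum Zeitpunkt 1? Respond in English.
To solve this, we need to take 1 derivative of our velocity equation v(t) = 10·t^4 - 20·t^3 - 10·t + 5. Differentiating velocity, we get acceleration: a(t) = 40·t^3 - 60·t^2 - 10. We have acceleration a(t) = 40·t^3 - 60·t^2 - 10. Substituting t = 1: a(1) = -30.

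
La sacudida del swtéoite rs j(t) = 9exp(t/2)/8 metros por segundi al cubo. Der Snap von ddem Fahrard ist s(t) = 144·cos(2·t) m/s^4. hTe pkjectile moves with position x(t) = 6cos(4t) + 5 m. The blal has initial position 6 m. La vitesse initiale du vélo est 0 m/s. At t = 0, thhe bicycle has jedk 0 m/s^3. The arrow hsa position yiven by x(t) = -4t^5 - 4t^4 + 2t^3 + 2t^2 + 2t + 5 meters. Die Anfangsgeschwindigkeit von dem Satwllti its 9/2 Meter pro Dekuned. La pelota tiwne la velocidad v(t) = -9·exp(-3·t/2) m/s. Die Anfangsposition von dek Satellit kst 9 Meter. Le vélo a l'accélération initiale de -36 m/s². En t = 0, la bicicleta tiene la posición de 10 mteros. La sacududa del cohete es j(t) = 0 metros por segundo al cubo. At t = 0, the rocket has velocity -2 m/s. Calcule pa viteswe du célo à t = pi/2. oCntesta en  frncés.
Nous devons intégrer notre équation du snap s(t) = 144·cos(2·t) 3 fois. La primitive du snap est le jerk. En utilisant j(0) = 0, nous obtenons j(t) = 72·sin(2·t). La primitive du jerk est l'accélération. En utilisant a(0) = -36, nous obtenons a(t) = -36·cos(2·t). En intégrant l'accélération et en utilisant la condition initiale v(0) = 0, nous obtenons v(t) = -18·sin(2·t). En utilisant v(t) = -18·sin(2·t) et en substituant t = pi/2, nous trouvons v = 0.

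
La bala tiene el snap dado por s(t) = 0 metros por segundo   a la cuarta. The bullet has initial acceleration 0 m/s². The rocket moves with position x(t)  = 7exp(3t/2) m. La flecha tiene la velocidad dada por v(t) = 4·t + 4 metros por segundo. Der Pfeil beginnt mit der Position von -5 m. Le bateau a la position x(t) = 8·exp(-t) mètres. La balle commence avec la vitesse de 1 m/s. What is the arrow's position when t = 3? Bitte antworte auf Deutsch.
Ausgehend von der Geschwindigkeit v(t) = 4·t + 4, nehmen wir 1 Stammfunktion. Mit ∫v(t)dt und Anwendung von x(0) = -5, finden wir x(t) = 2·t^2 + 4·t - 5. Mit x(t) = 2·t^2 + 4·t - 5 und Einsetzen von t = 3, finden wir x = 25.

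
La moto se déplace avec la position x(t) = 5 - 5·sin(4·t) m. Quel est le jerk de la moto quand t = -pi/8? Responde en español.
Para resolver esto, necesitamos tomar 3 derivadas de nuestra ecuación de la posición x(t) = 5 - 5·sin(4·t). La derivada de la posición da la velocidad: v(t) = -20·cos(4·t). Derivando la velocidad, obtenemos la aceleración: a(t) = 80·sin(4·t). Tomando d/dt de a(t), encontramos j(t) = 320·cos(4·t). De la ecuación de la sacudida j(t) = 320·cos(4·t), sustituimos t = -pi/8 para obtener j = 0.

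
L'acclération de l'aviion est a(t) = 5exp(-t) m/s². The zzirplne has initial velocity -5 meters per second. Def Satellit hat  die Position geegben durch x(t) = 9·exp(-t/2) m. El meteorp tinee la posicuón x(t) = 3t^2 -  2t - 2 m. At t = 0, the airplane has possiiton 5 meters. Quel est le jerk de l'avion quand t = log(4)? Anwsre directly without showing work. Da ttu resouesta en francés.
À t = log(4), j = -5/4.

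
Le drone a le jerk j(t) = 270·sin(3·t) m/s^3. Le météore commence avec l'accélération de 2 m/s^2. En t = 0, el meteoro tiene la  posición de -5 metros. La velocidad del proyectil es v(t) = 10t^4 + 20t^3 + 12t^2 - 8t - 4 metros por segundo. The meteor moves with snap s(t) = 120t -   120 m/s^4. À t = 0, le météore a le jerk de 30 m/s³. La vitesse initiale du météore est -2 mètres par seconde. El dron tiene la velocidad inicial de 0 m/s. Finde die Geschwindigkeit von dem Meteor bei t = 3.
Ausgehend von dem Snap s(t) = 120·t - 120, nehmen wir 3 Integrale. Durch Integration von dem Snap und Verwendung der Anfangsbedingung j(0) = 30, erhalten wir j(t) = 60·t^2 - 120·t + 30. Das Integral von dem Ruck ist die Beschleunigung. Mit a(0) = 2 erhalten wir a(t) = 20·t^3 - 60·t^2 + 30·t + 2. Mit ∫a(t)dt und Anwendung von v(0) = -2, finden wir v(t) = 5·t^4 - 20·t^3 + 15·t^2 + 2·t - 2. Wir haben die Geschwindigkeit v(t) = 5·t^4 - 20·t^3 + 15·t^2 + 2·t - 2. Durch Einsetzen von t = 3: v(3) = 4.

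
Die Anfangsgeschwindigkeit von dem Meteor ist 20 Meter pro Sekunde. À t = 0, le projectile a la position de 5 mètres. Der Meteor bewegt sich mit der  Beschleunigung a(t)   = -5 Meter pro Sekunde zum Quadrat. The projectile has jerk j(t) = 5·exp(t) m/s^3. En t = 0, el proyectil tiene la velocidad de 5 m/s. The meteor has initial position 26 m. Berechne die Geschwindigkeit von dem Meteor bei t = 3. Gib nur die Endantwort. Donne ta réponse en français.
v(3) = 5.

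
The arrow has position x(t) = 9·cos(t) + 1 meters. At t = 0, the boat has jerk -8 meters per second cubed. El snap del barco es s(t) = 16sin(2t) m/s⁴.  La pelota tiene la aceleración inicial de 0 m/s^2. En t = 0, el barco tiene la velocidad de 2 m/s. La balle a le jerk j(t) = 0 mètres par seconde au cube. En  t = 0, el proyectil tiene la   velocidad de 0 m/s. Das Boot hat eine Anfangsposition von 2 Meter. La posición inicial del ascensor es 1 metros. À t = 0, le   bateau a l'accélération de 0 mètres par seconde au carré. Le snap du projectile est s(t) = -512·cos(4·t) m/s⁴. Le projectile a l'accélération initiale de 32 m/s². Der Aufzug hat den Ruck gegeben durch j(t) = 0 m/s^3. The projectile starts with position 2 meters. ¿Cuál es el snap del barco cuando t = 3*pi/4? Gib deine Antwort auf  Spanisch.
Tenemos el snap s(t) = 16·sin(2·t). Sustituyendo t = 3*pi/4: s(3*pi/4) = -16.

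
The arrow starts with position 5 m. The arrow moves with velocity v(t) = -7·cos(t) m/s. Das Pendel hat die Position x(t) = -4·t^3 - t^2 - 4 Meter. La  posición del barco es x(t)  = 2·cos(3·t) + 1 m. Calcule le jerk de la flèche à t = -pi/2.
Nous devons dériver notre équation de la vitesse v(t) = -7·cos(t) 2 fois. En dérivant la vitesse, nous obtenons l'accélération: a(t) = 7·sin(t). En prenant d/dt de a(t), nous trouvons j(t) = 7·cos(t). Nous avons le jerk j(t) = 7·cos(t). En substituant t = -pi/2: j(-pi/2) = 0.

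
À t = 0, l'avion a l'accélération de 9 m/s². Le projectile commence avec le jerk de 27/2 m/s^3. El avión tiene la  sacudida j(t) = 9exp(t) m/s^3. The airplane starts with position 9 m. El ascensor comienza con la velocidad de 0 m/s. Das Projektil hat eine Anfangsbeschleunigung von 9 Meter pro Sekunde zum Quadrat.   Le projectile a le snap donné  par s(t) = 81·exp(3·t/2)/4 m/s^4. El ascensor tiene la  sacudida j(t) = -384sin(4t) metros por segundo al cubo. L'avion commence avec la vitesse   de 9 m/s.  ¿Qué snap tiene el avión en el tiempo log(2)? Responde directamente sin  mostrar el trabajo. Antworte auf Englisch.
At t = log(2), s = 18.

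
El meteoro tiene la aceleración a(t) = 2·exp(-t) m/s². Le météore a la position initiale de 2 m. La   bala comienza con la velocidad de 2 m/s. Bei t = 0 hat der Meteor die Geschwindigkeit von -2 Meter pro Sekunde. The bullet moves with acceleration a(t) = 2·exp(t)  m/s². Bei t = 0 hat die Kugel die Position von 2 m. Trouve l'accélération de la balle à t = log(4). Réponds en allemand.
Mit a(t) = 2·exp(t) und Einsetzen von t = log(4), finden wir a = 8.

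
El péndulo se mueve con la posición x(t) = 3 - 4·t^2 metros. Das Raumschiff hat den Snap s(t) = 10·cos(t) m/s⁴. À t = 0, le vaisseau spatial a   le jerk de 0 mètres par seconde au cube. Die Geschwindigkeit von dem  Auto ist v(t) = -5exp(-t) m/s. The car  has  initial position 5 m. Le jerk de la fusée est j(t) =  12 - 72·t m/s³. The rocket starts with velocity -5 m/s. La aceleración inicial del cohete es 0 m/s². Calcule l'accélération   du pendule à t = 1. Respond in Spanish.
Debemos derivar nuestra ecuación de la posición x(t) = 3 - 4·t^2 2 veces. Derivando la posición, obtenemos la velocidad: v(t) = -8·t. La derivada de la velocidad da la aceleración: a(t) = -8. Usando a(t) = -8 y sustituyendo t = 1, encontramos a = -8.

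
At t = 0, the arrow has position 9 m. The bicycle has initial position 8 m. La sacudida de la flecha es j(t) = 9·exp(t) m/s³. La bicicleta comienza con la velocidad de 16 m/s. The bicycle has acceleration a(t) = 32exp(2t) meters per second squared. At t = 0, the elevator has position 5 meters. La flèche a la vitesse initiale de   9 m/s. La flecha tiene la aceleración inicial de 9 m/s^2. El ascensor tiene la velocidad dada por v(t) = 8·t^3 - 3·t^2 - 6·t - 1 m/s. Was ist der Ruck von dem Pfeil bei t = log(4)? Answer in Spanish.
Usando j(t) = 9·exp(t) y sustituyendo t = log(4), encontramos j = 36.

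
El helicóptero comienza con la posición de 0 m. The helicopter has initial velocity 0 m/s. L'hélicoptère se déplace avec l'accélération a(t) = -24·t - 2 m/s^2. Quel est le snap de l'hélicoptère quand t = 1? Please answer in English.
To solve this, we need to take 2 derivatives of our acceleration equation a(t) = -24·t - 2. Taking d/dt of a(t), we find j(t) = -24. Differentiating jerk, we get snap: s(t) = 0. We have snap s(t) = 0. Substituting t = 1: s(1) = 0.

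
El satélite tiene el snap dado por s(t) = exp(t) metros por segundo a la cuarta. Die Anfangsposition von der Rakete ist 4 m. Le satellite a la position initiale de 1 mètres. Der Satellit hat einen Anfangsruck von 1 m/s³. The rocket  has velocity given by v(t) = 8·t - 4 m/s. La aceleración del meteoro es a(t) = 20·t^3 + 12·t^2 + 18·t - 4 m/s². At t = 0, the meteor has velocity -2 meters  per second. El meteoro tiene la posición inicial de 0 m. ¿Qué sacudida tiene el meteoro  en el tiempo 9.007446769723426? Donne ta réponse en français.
Nous devons dériver notre équation de l'accélération a(t) = 20·t^3 + 12·t^2 + 18·t - 4 1 fois. En prenant d/dt de a(t), nous trouvons j(t) = 60·t^2 + 24·t + 18. En utilisant j(t) = 60·t^2 + 24·t + 18 et en substituant t = 9.007446769723426, nous trouvons j = 5102.22456103742.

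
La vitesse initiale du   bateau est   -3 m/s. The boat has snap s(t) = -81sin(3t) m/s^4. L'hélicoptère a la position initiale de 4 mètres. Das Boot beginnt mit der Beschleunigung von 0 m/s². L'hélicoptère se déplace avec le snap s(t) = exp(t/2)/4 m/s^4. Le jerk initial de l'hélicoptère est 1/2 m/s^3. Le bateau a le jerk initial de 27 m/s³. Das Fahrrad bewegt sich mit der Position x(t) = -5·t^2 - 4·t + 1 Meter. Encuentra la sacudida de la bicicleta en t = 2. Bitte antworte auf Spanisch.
Partiendo de la posición x(t) = -5·t^2 - 4·t + 1, tomamos 3 derivadas. Derivando la posición, obtenemos la velocidad: v(t) = -10·t - 4. Tomando d/dt de v(t), encontramos a(t) = -10. Tomando d/dt de a(t), encontramos j(t) = 0. Usando j(t) = 0 y sustituyendo t = 2, encontramos j = 0.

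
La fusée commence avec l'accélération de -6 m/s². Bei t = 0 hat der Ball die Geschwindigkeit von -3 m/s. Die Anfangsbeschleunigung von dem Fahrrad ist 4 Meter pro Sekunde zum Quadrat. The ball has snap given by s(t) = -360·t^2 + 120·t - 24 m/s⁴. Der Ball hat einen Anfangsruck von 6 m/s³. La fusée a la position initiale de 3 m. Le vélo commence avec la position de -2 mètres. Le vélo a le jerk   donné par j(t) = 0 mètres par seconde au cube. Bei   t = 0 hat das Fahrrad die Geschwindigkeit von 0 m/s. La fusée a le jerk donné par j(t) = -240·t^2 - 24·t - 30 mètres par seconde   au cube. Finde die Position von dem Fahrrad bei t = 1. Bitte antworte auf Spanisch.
Partiendo de la sacudida j(t) = 0, tomamos 3 integrales. La antiderivada de la sacudida es la aceleración. Usando a(0) = 4, obtenemos a(t) = 4. La integral de la aceleración es la velocidad. Usando v(0) = 0, obtenemos v(t) = 4·t. Integrando la velocidad y usando la condición inicial x(0) = -2, obtenemos x(t) = 2·t^2 - 2. Usando x(t) = 2·t^2 - 2 y sustituyendo t = 1, encontramos x = 0.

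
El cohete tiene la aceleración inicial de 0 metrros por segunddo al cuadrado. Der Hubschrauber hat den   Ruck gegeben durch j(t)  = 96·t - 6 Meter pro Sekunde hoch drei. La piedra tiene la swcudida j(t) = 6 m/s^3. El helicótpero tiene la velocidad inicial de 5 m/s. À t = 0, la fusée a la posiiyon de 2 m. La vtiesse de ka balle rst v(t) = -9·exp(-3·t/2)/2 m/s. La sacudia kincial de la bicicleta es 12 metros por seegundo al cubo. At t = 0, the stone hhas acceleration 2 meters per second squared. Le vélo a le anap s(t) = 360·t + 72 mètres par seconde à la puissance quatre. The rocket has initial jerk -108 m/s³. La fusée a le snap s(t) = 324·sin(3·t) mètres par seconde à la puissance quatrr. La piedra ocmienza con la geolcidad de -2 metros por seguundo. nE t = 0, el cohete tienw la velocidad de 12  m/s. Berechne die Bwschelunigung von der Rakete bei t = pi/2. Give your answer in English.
Starting from snap s(t) = 324·sin(3·t), we take 2 antiderivatives. The integral of snap, with j(0) = -108, gives jerk: j(t) = -108·cos(3·t). Taking ∫j(t)dt and applying a(0) = 0, we find a(t) = -36·sin(3·t). We have acceleration a(t) = -36·sin(3·t). Substituting t = pi/2: a(pi/2) = 36.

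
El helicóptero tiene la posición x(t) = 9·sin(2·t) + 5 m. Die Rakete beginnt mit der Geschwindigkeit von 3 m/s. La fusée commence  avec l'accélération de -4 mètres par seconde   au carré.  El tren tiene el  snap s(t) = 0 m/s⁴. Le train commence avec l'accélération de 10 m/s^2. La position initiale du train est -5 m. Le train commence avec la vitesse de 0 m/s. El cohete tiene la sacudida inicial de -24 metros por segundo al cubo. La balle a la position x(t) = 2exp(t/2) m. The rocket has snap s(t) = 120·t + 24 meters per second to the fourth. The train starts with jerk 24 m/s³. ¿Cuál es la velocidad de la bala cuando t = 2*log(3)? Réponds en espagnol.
Partiendo de la posición x(t) = 2·exp(t/2), tomamos 1 derivada. Tomando d/dt de x(t), encontramos v(t) = exp(t/2). Usando v(t) = exp(t/2) y sustituyendo t = 2*log(3), encontramos v = 3.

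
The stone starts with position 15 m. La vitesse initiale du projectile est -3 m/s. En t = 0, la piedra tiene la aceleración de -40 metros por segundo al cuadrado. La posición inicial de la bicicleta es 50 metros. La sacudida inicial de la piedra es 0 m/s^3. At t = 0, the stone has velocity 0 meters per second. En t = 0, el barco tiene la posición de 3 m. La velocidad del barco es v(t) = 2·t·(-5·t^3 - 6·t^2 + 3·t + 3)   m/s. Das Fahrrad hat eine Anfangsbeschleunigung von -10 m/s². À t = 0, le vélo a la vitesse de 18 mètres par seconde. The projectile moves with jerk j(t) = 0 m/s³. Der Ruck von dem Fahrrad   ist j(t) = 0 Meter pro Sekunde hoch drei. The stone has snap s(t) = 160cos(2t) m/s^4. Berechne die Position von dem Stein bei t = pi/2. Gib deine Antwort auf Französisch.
Pour résoudre ceci, nous devons prendre 4 intégrales de notre équation du snap s(t) = 160·cos(2·t). En intégrant le snap et en utilisant la condition initiale j(0) = 0, nous obtenons j(t) = 80·sin(2·t). L'intégrale du jerk est l'accélération. En utilisant a(0) = -40, nous obtenons a(t) = -40·cos(2·t). La primitive de l'accélération est la vitesse. En utilisant v(0) = 0, nous obtenons v(t) = -20·sin(2·t). En intégrant la vitesse et en utilisant la condition initiale x(0) = 15, nous obtenons x(t) = 10·cos(2·t) + 5. Nous avons la position x(t) = 10·cos(2·t) + 5. En substituant t = pi/2: x(pi/2) = -5.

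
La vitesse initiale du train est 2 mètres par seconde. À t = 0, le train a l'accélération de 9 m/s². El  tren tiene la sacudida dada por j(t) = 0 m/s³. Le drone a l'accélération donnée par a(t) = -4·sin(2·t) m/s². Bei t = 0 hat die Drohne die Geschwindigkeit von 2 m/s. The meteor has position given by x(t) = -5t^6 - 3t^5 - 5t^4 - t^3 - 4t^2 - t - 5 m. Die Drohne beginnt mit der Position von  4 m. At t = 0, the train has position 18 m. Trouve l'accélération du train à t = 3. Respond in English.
Starting from jerk j(t) = 0, we take 1 integral. Finding the integral of j(t) and using a(0) = 9: a(t) = 9. We have acceleration a(t) = 9. Substituting t = 3: a(3) = 9.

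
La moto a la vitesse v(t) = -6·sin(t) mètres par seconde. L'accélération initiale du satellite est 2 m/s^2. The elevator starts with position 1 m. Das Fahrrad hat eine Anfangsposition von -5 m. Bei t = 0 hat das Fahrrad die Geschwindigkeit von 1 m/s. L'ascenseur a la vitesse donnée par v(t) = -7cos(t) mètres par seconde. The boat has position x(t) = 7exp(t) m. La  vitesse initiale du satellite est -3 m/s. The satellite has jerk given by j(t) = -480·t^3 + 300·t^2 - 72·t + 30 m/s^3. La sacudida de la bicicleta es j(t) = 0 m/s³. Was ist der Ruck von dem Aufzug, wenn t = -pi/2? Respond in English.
Starting from velocity v(t) = -7·cos(t), we take 2 derivatives. Differentiating velocity, we get acceleration: a(t) = 7·sin(t). Taking d/dt of a(t), we find j(t) = 7·cos(t). From the given jerk equation j(t) = 7·cos(t), we substitute t = -pi/2 to get j = 0.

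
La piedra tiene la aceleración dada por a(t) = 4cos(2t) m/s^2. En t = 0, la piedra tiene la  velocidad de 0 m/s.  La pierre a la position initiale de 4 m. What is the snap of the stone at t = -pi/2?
Starting from acceleration a(t) = 4·cos(2·t), we take 2 derivatives. Differentiating acceleration, we get jerk: j(t) = -8·sin(2·t). Taking d/dt of j(t), we find s(t) = -16·cos(2·t). From the given snap equation s(t) = -16·cos(2·t), we substitute t = -pi/2 to get s = 16.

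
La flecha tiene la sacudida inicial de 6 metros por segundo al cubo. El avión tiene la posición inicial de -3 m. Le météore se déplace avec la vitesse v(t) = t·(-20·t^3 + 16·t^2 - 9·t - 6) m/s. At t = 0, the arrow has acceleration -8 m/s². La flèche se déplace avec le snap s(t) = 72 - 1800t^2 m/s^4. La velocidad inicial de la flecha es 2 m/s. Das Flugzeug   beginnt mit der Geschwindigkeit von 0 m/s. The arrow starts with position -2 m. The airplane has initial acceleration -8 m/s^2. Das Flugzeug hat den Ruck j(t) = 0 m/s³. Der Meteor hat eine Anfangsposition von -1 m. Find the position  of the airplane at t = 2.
We must find the antiderivative of our jerk equation j(t) = 0 3 times. The integral of jerk, with a(0) = -8, gives acceleration: a(t) = -8. Integrating acceleration and using the initial condition v(0) = 0, we get v(t) = -8·t. Finding the antiderivative of v(t) and using x(0) = -3: x(t) = -4·t^2 - 3. Using x(t) = -4·t^2 - 3 and substituting t = 2, we find x = -19.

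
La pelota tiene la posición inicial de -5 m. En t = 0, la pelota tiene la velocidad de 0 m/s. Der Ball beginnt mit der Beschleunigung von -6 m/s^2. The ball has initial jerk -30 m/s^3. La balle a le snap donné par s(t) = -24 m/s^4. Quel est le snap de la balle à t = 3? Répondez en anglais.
From the given snap equation s(t) = -24, we substitute t = 3 to get s = -24.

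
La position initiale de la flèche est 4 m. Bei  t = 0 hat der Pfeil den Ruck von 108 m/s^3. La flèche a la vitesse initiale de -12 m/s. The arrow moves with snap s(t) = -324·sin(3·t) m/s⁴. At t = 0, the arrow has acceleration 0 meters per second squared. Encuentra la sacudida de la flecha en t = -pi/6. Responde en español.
Para resolver esto, necesitamos tomar 1 antiderivada de nuestra ecuación del snap s(t) = -324·sin(3·t). La integral del snap es la sacudida. Usando j(0) = 108, obtenemos j(t) = 108·cos(3·t). De la ecuación de la sacudida j(t) = 108·cos(3·t), sustituimos t = -pi/6 para obtener j = 0.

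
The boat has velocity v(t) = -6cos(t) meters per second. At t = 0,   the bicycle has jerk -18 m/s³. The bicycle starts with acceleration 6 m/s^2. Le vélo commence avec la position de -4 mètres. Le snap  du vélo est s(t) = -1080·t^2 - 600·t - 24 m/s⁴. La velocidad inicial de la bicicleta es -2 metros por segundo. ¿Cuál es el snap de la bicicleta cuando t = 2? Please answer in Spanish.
Usando s(t) = -1080·t^2 - 600·t - 24 y sustituyendo t = 2, encontramos s = -5544.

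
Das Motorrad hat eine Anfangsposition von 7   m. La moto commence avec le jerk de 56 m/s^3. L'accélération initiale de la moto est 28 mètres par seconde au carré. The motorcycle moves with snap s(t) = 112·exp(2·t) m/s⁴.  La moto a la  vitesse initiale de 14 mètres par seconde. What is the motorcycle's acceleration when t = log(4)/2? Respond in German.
Wir müssen das Integral unserer Gleichung für den Snap s(t) = 112·exp(2·t) 2-mal finden. Das Integral von dem Snap ist der Ruck. Mit j(0) = 56 erhalten wir j(t) = 56·exp(2·t). Das Integral von dem Ruck ist die Beschleunigung. Mit a(0) = 28 erhalten wir a(t) = 28·exp(2·t). Wir haben die Beschleunigung a(t) = 28·exp(2·t). Durch Einsetzen von t = log(4)/2: a(log(4)/2) = 112.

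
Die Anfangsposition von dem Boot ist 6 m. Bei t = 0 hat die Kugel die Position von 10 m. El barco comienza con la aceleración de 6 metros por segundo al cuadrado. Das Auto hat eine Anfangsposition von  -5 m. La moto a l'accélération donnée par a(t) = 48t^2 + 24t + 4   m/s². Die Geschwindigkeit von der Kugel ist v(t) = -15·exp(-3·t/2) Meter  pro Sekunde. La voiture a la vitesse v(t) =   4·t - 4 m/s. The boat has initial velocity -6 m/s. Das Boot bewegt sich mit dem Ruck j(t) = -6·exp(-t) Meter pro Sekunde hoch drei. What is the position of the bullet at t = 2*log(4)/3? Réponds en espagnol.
Necesitamos integrar nuestra ecuación de la velocidad v(t) = -15·exp(-3·t/2) 1 vez. Integrando la velocidad y usando la condición inicial x(0) = 10, obtenemos x(t) = 10·exp(-3·t/2). De la ecuación de la posición x(t) = 10·exp(-3·t/2), sustituimos t = 2*log(4)/3 para obtener x = 5/2.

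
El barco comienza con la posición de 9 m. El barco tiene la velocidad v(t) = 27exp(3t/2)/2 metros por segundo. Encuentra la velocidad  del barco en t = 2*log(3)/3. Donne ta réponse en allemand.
Wir haben die Geschwindigkeit v(t) = 27·exp(3·t/2)/2. Durch Einsetzen von t = 2*log(3)/3: v(2*log(3)/3) = 81/2.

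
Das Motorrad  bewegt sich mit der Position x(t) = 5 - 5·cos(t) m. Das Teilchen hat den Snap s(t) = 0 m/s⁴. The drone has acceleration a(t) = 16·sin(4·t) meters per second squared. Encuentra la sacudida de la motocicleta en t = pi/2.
Para resolver esto, necesitamos tomar 3 derivadas de nuestra ecuación de la posición x(t) = 5 - 5·cos(t). La derivada de la posición da la velocidad: v(t) = 5·sin(t). Derivando la velocidad, obtenemos la aceleración: a(t) = 5·cos(t). Tomando d/dt de a(t), encontramos j(t) = -5·sin(t). Usando j(t) = -5·sin(t) y sustituyendo t = pi/2, encontramos j = -5.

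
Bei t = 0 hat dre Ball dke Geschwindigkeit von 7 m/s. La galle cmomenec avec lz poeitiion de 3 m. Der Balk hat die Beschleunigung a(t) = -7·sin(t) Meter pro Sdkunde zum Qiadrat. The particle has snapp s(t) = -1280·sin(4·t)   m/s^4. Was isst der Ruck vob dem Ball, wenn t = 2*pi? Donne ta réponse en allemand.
Um dies zu lösen, müssen wir 1 Ableitung unserer Gleichung für die Beschleunigung a(t) = -7·sin(t) nehmen. Durch Ableiten von der Beschleunigung erhalten wir den Ruck: j(t) = -7·cos(t). Aus der Gleichung für den Ruck j(t) = -7·cos(t), setzen wir t = 2*pi ein und erhalten j = -7.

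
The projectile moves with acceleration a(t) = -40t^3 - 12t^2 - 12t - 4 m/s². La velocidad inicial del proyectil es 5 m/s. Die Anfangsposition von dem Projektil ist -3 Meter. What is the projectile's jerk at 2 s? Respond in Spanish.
Partiendo de la aceleración a(t) = -40·t^3 - 12·t^2 - 12·t - 4, tomamos 1 derivada. La derivada de la aceleración da la sacudida: j(t) = -120·t^2 - 24·t - 12. Usando j(t) = -120·t^2 - 24·t - 12 y sustituyendo t = 2, encontramos j = -540.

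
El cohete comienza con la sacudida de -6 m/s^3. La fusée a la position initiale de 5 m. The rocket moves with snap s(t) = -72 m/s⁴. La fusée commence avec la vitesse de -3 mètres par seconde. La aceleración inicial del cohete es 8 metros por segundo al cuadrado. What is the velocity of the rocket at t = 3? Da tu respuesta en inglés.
Starting from snap s(t) = -72, we take 3 antiderivatives. Taking ∫s(t)dt and applying j(0) = -6, we find j(t) = -72·t - 6. Taking ∫j(t)dt and applying a(0) = 8, we find a(t) = -36·t^2 - 6·t + 8. Taking ∫a(t)dt and applying v(0) = -3, we find v(t) = -12·t^3 - 3·t^2 + 8·t - 3. Using v(t) = -12·t^3 - 3·t^2 + 8·t - 3 and substituting t = 3, we find v = -330.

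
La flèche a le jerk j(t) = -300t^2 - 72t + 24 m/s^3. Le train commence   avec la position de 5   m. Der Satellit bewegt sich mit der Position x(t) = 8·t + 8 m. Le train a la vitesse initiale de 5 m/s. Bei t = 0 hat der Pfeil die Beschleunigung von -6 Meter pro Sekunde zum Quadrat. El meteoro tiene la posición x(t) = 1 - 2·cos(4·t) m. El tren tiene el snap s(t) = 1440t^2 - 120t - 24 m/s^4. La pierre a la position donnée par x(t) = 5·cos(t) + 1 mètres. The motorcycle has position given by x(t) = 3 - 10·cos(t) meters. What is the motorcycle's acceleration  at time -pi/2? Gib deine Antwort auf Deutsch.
Um dies zu lösen, müssen wir 2 Ableitungen unserer Gleichung für die Position x(t) = 3 - 10·cos(t) nehmen. Durch Ableiten von der Position erhalten wir die Geschwindigkeit: v(t) = 10·sin(t). Mit d/dt von v(t) finden wir a(t) = 10·cos(t). Mit a(t) = 10·cos(t) und Einsetzen von t = -pi/2, finden wir a = 0.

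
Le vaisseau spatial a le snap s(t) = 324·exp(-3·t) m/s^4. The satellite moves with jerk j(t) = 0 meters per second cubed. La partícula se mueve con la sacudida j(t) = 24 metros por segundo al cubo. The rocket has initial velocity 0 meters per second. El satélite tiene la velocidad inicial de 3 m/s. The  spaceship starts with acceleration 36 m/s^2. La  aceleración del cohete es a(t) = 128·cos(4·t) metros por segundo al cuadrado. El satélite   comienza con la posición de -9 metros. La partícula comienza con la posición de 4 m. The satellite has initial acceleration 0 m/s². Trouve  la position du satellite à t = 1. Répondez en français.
Nous devons trouver l'intégrale de notre équation du jerk j(t) = 0 3 fois. L'intégrale du jerk est l'accélération. En utilisant a(0) = 0, nous obtenons a(t) = 0. La primitive de l'accélération est la vitesse. En utilisant v(0) = 3, nous obtenons v(t) = 3. En intégrant la vitesse et en utilisant la condition initiale x(0) = -9, nous obtenons x(t) = 3·t - 9. De l'équation de la position x(t) = 3·t - 9, nous substituons t = 1 pour obtenir x = -6.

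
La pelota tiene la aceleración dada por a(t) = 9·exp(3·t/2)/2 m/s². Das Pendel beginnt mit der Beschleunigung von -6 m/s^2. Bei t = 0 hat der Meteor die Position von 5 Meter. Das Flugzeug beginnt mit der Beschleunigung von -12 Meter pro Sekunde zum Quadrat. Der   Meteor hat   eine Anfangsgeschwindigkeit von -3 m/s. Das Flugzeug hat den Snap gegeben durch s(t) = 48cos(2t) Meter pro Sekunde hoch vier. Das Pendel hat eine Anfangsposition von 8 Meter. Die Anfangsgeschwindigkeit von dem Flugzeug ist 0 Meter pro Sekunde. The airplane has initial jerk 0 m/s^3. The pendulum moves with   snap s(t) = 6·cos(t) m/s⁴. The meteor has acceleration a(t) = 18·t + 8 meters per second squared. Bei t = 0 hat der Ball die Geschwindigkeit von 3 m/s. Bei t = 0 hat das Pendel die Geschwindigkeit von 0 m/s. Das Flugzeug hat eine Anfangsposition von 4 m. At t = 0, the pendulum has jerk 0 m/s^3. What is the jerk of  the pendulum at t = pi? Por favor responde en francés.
Nous devons trouver l'intégrale de notre équation du snap s(t) = 6·cos(t) 1 fois. L'intégrale du snap, avec j(0) = 0, donne le jerk: j(t) = 6·sin(t). En utilisant j(t) = 6·sin(t) et en substituant t = pi, nous trouvons j = 0.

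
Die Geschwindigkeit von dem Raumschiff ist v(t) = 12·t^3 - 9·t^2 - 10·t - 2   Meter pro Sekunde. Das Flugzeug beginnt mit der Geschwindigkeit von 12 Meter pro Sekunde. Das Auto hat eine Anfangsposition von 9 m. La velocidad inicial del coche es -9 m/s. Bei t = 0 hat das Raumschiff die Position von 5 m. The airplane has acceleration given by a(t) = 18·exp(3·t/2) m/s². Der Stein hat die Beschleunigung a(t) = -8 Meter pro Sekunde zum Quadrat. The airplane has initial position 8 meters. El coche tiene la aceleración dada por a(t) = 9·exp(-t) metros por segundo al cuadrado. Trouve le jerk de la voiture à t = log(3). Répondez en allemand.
Um dies zu lösen, müssen wir 1 Ableitung unserer Gleichung für die Beschleunigung a(t) = 9·exp(-t) nehmen. Mit d/dt von a(t) finden wir j(t) = -9·exp(-t). Mit j(t) = -9·exp(-t) und Einsetzen von t = log(3), finden wir j = -3.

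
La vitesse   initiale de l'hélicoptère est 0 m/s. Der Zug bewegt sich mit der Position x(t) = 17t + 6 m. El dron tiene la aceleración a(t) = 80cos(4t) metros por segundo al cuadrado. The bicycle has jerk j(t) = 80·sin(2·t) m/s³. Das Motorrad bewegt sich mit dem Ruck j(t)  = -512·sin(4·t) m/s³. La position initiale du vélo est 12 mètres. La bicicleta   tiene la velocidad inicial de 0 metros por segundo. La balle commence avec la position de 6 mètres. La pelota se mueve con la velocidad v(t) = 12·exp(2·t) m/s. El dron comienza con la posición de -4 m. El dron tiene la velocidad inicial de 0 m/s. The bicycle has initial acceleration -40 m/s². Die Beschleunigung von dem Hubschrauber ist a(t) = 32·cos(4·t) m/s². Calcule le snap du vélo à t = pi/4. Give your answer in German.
Ausgehend von dem Ruck j(t) = 80·sin(2·t), nehmen wir 1 Ableitung. Mit d/dt von j(t) finden wir s(t) = 160·cos(2·t). Wir haben den Snap s(t) = 160·cos(2·t). Durch Einsetzen von t = pi/4: s(pi/4) = 0.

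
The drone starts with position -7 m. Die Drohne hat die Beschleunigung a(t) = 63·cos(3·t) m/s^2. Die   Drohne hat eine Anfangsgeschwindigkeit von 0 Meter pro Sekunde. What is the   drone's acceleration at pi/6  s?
From the given acceleration equation a(t) = 63·cos(3·t), we substitute t = pi/6 to get a = 0.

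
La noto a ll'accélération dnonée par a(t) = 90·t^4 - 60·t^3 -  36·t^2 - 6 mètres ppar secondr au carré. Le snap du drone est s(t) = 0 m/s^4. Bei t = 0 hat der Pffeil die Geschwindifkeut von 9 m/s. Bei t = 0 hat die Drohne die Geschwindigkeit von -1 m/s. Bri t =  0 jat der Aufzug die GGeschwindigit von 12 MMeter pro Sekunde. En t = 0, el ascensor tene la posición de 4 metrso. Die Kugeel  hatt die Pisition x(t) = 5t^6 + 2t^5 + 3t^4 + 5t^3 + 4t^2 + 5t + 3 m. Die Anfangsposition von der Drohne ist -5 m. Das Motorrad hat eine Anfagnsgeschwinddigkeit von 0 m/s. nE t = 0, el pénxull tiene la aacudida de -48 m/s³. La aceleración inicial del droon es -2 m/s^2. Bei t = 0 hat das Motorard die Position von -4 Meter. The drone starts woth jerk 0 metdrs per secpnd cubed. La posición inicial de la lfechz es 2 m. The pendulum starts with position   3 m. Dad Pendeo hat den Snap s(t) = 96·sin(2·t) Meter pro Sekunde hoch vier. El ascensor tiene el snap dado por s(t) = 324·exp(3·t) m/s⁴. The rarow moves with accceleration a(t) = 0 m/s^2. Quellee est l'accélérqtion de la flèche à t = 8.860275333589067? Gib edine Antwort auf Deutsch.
Mit a(t) = 0 und Einsetzen von t = 8.860275333589067, finden wir a = 0.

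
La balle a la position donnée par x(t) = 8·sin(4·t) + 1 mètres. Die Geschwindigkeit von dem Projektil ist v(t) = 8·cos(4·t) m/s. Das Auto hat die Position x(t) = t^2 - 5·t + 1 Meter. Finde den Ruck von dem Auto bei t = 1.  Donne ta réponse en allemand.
Um dies zu lösen, müssen wir 3 Ableitungen unserer Gleichung für die Position x(t) = t^2 - 5·t + 1 nehmen. Die Ableitung von der Position ergibt die Geschwindigkeit: v(t) = 2·t - 5. Die Ableitung von der Geschwindigkeit ergibt die Beschleunigung: a(t) = 2. Durch Ableiten von der Beschleunigung erhalten wir den Ruck: j(t) = 0. Mit j(t) = 0 und Einsetzen von t = 1, finden wir j = 0.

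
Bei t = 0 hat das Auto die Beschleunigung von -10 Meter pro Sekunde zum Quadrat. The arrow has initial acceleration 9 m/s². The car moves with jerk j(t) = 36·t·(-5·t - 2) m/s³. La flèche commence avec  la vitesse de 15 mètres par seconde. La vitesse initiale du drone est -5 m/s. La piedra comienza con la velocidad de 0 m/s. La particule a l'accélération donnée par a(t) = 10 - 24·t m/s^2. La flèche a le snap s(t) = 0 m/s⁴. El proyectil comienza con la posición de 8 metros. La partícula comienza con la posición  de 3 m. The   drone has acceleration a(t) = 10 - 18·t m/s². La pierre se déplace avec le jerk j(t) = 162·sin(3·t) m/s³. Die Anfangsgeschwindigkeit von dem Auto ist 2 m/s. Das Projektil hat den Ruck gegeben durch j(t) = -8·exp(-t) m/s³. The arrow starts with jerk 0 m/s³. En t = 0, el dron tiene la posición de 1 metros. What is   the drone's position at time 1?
To solve this, we need to take 2 integrals of our acceleration equation a(t) = 10 - 18·t. Taking ∫a(t)dt and applying v(0) = -5, we find v(t) = -9·t^2 + 10·t - 5. Integrating velocity and using the initial condition x(0) = 1, we get x(t) = -3·t^3 + 5·t^2 - 5·t + 1. We have position x(t) = -3·t^3 + 5·t^2 - 5·t + 1. Substituting t = 1: x(1) = -2.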